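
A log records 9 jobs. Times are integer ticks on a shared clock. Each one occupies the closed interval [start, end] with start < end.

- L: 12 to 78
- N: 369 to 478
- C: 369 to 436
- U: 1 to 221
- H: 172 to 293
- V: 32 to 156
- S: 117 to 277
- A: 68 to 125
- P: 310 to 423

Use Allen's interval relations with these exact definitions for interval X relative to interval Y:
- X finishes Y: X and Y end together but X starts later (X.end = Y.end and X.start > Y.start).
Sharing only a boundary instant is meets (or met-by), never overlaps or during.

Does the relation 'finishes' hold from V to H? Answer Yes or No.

V = [32, 156], H = [172, 293].
Actual relation of V to H: before.
Asked whether 'finishes' holds → No.

No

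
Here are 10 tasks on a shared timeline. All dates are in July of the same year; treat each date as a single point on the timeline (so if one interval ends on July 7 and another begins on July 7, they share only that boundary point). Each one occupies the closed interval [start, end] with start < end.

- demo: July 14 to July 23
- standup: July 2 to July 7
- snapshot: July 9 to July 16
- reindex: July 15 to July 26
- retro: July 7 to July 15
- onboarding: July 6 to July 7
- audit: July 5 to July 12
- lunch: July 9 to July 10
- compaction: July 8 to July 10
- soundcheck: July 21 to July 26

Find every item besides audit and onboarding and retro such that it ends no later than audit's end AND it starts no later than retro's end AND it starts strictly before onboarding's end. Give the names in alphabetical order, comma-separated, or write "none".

standup

Conditions: its end is no later than audit's end (X.end <= July 12) AND its start is no later than retro's end (X.start <= July 15) AND its start is strictly before onboarding's end (X.start < July 7).
compaction: end July 10 <= July 12? ✓; start July 8 <= July 15? ✓; start July 8 < July 7? ✗ → no.
demo: end July 23 <= July 12? ✗; start July 14 <= July 15? ✓; start July 14 < July 7? ✗ → no.
lunch: end July 10 <= July 12? ✓; start July 9 <= July 15? ✓; start July 9 < July 7? ✗ → no.
reindex: end July 26 <= July 12? ✗; start July 15 <= July 15? ✓; start July 15 < July 7? ✗ → no.
snapshot: end July 16 <= July 12? ✗; start July 9 <= July 15? ✓; start July 9 < July 7? ✗ → no.
soundcheck: end July 26 <= July 12? ✗; start July 21 <= July 15? ✗; start July 21 < July 7? ✗ → no.
standup: end July 7 <= July 12? ✓; start July 2 <= July 15? ✓; start July 2 < July 7? ✓ → yes.
Result: standup.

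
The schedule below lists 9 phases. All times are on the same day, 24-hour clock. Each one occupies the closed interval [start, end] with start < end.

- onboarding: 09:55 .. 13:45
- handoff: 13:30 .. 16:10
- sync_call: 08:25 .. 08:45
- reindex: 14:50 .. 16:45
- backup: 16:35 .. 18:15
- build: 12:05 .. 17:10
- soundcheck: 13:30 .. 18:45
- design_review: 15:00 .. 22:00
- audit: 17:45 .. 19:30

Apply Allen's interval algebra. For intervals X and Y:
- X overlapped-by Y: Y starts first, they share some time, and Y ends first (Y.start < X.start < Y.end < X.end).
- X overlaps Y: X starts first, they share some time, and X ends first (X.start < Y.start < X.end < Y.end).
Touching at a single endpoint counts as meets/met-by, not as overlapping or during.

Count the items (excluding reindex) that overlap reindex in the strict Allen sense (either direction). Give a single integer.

Target reindex = [14:50, 16:45].
audit [17:45, 19:30] → after → no.
backup [16:35, 18:15] → overlapped-by → counts.
build [12:05, 17:10] → contains → no.
design_review [15:00, 22:00] → overlapped-by → counts.
handoff [13:30, 16:10] → overlaps → counts.
onboarding [09:55, 13:45] → before → no.
soundcheck [13:30, 18:45] → contains → no.
sync_call [08:25, 08:45] → before → no.
Total: 3.

3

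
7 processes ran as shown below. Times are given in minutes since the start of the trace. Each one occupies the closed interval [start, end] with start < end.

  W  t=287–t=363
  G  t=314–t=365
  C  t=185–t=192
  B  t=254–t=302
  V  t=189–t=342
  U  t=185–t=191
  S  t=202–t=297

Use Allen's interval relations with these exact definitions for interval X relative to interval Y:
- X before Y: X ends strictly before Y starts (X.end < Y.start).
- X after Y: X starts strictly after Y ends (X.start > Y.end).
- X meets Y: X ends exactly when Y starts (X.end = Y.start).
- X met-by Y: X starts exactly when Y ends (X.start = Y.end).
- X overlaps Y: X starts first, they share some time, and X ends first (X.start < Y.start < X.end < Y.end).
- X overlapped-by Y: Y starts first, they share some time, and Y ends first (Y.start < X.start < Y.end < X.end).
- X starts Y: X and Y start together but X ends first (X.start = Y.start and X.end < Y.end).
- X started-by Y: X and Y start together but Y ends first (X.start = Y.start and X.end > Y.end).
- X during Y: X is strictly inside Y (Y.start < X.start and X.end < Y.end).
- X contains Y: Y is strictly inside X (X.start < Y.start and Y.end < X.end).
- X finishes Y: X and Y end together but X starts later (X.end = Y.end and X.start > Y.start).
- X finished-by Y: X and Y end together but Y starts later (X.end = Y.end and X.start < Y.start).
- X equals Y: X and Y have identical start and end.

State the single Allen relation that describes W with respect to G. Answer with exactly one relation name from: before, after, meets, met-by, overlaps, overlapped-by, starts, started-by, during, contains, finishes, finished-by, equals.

overlaps

W = [t=287, t=363]; G = [t=314, t=365].
Compare endpoints: W.start < G.start, W.start < G.end, W.end > G.start, W.end < G.end.
That pattern is 'overlaps'.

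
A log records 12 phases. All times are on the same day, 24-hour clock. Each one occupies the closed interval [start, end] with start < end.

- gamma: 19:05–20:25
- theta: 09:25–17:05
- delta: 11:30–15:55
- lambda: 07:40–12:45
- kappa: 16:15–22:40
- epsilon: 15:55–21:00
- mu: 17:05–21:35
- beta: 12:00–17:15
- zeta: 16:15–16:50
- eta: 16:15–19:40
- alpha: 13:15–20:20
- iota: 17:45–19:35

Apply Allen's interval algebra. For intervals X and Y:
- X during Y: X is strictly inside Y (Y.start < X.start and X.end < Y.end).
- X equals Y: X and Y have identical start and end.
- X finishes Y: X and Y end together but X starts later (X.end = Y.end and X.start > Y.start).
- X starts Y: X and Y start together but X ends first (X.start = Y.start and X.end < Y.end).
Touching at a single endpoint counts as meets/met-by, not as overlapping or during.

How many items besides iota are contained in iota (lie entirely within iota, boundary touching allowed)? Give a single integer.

Target iota = [17:45, 19:35].
alpha [13:15, 20:20] → contains → no.
beta [12:00, 17:15] → before → no.
delta [11:30, 15:55] → before → no.
epsilon [15:55, 21:00] → contains → no.
eta [16:15, 19:40] → contains → no.
gamma [19:05, 20:25] → overlapped-by → no.
kappa [16:15, 22:40] → contains → no.
lambda [07:40, 12:45] → before → no.
mu [17:05, 21:35] → contains → no.
theta [09:25, 17:05] → before → no.
zeta [16:15, 16:50] → before → no.
Total: 0.

0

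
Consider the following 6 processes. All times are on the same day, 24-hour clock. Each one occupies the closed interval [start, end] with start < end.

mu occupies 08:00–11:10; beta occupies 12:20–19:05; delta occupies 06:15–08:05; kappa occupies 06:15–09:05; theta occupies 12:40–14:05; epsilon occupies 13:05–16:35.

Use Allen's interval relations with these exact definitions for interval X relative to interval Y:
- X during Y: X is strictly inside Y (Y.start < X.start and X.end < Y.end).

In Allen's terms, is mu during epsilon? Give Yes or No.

mu = [08:00, 11:10], epsilon = [13:05, 16:35].
Actual relation of mu to epsilon: before.
Asked whether 'during' holds → No.

No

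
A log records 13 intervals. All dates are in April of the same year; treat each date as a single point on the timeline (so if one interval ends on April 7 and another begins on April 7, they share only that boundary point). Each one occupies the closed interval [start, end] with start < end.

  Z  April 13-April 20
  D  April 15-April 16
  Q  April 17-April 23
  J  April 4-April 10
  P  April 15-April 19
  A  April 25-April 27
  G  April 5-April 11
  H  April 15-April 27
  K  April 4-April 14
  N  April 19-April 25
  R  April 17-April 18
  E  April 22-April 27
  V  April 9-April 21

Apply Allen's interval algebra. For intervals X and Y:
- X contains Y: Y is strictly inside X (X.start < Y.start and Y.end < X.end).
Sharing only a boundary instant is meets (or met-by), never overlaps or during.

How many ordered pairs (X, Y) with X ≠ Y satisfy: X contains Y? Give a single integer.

Checking all 156 ordered pairs for relation 'contains'; matching pairs in alphabetical order:
(H, N): H contains N ✓
(H, Q): H contains Q ✓
(H, R): H contains R ✓
(K, G): K contains G ✓
(P, R): P contains R ✓
(V, D): V contains D ✓
(V, P): V contains P ✓
(V, R): V contains R ✓
(V, Z): V contains Z ✓
(Z, D): Z contains D ✓
(Z, P): Z contains P ✓
(Z, R): Z contains R ✓
Count: 12.

12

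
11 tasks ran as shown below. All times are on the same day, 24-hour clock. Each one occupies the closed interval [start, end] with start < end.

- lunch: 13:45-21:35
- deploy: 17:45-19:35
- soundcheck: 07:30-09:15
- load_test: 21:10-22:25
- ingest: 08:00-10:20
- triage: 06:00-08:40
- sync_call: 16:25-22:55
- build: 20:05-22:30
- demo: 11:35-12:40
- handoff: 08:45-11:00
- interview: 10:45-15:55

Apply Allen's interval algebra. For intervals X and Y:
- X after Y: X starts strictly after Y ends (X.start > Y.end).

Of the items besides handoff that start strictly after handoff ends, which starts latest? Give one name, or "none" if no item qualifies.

Target handoff = [08:45, 11:00].
build [20:05, 22:30] → after → candidate.
demo [11:35, 12:40] → after → candidate.
deploy [17:45, 19:35] → after → candidate.
ingest [08:00, 10:20] → overlaps → excluded.
interview [10:45, 15:55] → overlapped-by → excluded.
load_test [21:10, 22:25] → after → candidate.
lunch [13:45, 21:35] → after → candidate.
soundcheck [07:30, 09:15] → overlaps → excluded.
sync_call [16:25, 22:55] → after → candidate.
triage [06:00, 08:40] → before → excluded.
Among candidates, latest start is 21:10 → load_test.

load_test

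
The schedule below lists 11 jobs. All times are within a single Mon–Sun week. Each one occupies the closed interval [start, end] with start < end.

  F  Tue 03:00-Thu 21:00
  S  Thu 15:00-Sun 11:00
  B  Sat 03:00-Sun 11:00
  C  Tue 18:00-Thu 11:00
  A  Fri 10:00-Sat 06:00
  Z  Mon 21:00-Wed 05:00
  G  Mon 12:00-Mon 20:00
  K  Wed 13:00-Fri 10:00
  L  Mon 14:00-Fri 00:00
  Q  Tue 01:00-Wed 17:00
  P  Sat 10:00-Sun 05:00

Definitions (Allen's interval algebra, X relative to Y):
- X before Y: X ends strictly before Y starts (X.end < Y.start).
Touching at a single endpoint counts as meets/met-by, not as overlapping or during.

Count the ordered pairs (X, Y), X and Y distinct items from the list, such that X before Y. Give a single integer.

31

Checking all 110 ordered pairs for relation 'before'; matching pairs in alphabetical order:
(A, P): A before P ✓
(C, A): C before A ✓
(C, B): C before B ✓
(C, P): C before P ✓
(C, S): C before S ✓
(F, A): F before A ✓
(F, B): F before B ✓
(F, P): F before P ✓
(G, A): G before A ✓
(G, B): G before B ✓
(G, C): G before C ✓
(G, F): G before F ✓
(G, K): G before K ✓
(G, P): G before P ✓
(G, Q): G before Q ✓
(G, S): G before S ✓
(G, Z): G before Z ✓
(K, B): K before B ✓
(K, P): K before P ✓
(L, A): L before A ✓
(L, B): L before B ✓
(L, P): L before P ✓
(Q, A): Q before A ✓
(Q, B): Q before B ✓
... plus 7 further pairs not listed.
Count: 31.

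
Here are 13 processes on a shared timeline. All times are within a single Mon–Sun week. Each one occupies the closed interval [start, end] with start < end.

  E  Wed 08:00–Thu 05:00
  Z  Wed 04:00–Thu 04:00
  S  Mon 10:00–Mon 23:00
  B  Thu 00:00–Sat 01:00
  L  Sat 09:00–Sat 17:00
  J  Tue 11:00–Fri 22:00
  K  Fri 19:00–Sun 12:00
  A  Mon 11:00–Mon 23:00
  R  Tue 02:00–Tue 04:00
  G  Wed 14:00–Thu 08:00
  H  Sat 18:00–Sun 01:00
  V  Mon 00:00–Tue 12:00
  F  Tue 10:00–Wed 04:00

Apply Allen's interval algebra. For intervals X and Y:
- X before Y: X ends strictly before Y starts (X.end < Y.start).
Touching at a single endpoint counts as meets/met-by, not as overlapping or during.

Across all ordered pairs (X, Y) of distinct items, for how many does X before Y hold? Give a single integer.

56

Checking all 156 ordered pairs for relation 'before'; matching pairs in alphabetical order:
(A, B): A before B ✓
(A, E): A before E ✓
(A, F): A before F ✓
(A, G): A before G ✓
(A, H): A before H ✓
(A, J): A before J ✓
(A, K): A before K ✓
(A, L): A before L ✓
(A, R): A before R ✓
(A, Z): A before Z ✓
(B, H): B before H ✓
(B, L): B before L ✓
(E, H): E before H ✓
(E, K): E before K ✓
(E, L): E before L ✓
(F, B): F before B ✓
(F, E): F before E ✓
(F, G): F before G ✓
(F, H): F before H ✓
(F, K): F before K ✓
(F, L): F before L ✓
(G, H): G before H ✓
(G, K): G before K ✓
(G, L): G before L ✓
... plus 32 further pairs not listed.
Count: 56.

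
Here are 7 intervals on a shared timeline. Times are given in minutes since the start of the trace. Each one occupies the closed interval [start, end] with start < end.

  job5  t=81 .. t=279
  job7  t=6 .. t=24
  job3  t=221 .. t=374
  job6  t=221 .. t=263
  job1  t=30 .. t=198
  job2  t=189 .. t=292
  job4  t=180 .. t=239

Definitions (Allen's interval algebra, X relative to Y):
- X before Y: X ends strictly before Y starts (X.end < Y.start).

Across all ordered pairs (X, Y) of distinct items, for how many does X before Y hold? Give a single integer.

Checking all 42 ordered pairs for relation 'before'; matching pairs in alphabetical order:
(job1, job3): job1 before job3 ✓
(job1, job6): job1 before job6 ✓
(job7, job1): job7 before job1 ✓
(job7, job2): job7 before job2 ✓
(job7, job3): job7 before job3 ✓
(job7, job4): job7 before job4 ✓
(job7, job5): job7 before job5 ✓
(job7, job6): job7 before job6 ✓
Count: 8.

8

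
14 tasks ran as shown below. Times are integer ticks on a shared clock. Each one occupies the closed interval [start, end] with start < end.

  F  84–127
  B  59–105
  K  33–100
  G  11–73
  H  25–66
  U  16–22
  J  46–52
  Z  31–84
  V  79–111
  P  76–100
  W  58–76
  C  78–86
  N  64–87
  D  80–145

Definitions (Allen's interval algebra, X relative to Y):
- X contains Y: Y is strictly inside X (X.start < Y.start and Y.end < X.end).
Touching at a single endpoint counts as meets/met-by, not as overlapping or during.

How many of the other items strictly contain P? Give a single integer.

1

Target P = [76, 100].
B [59, 105] → contains → counts.
C [78, 86] → during → no.
D [80, 145] → overlapped-by → no.
F [84, 127] → overlapped-by → no.
G [11, 73] → before → no.
H [25, 66] → before → no.
J [46, 52] → before → no.
K [33, 100] → finished-by → no.
N [64, 87] → overlaps → no.
U [16, 22] → before → no.
V [79, 111] → overlapped-by → no.
W [58, 76] → meets → no.
Z [31, 84] → overlaps → no.
Total: 1.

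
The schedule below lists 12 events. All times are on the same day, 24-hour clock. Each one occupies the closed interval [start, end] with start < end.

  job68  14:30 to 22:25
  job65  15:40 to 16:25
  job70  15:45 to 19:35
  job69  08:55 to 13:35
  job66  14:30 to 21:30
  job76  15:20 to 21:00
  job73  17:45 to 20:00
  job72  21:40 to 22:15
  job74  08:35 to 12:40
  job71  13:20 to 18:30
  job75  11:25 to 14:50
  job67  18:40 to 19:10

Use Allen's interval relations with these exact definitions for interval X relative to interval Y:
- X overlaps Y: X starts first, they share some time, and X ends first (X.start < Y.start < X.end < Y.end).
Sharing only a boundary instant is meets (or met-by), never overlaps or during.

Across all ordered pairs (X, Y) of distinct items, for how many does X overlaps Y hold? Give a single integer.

14

Checking all 132 ordered pairs for relation 'overlaps'; matching pairs in alphabetical order:
(job65, job70): job65 overlaps job70 ✓
(job69, job71): job69 overlaps job71 ✓
(job69, job75): job69 overlaps job75 ✓
(job70, job73): job70 overlaps job73 ✓
(job71, job66): job71 overlaps job66 ✓
(job71, job68): job71 overlaps job68 ✓
(job71, job70): job71 overlaps job70 ✓
(job71, job73): job71 overlaps job73 ✓
(job71, job76): job71 overlaps job76 ✓
(job74, job69): job74 overlaps job69 ✓
(job74, job75): job74 overlaps job75 ✓
(job75, job66): job75 overlaps job66 ✓
(job75, job68): job75 overlaps job68 ✓
(job75, job71): job75 overlaps job71 ✓
Count: 14.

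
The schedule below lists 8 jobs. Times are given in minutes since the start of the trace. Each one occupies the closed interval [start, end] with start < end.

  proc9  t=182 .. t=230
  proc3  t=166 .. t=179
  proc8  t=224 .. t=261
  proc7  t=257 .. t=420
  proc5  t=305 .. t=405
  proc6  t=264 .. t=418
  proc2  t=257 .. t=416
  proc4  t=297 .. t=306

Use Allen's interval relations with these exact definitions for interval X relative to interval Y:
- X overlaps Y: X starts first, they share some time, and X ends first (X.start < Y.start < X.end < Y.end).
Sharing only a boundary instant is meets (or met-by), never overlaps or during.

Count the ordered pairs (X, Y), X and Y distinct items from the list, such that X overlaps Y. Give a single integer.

Checking all 56 ordered pairs for relation 'overlaps'; matching pairs in alphabetical order:
(proc2, proc6): proc2 overlaps proc6 ✓
(proc4, proc5): proc4 overlaps proc5 ✓
(proc8, proc2): proc8 overlaps proc2 ✓
(proc8, proc7): proc8 overlaps proc7 ✓
(proc9, proc8): proc9 overlaps proc8 ✓
Count: 5.

5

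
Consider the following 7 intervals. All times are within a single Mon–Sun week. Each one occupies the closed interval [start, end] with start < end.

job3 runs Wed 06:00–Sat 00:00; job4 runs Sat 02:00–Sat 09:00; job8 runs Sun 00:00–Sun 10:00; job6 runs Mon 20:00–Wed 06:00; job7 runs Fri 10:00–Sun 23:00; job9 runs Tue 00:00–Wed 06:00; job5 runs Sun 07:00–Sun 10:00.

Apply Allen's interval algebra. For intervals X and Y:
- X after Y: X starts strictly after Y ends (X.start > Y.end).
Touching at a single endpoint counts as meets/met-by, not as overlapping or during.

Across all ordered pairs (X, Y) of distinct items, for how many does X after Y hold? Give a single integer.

Checking all 42 ordered pairs for relation 'after'; matching pairs in alphabetical order:
(job4, job3): job4 after job3 ✓
(job4, job6): job4 after job6 ✓
(job4, job9): job4 after job9 ✓
(job5, job3): job5 after job3 ✓
(job5, job4): job5 after job4 ✓
(job5, job6): job5 after job6 ✓
(job5, job9): job5 after job9 ✓
(job7, job6): job7 after job6 ✓
(job7, job9): job7 after job9 ✓
(job8, job3): job8 after job3 ✓
(job8, job4): job8 after job4 ✓
(job8, job6): job8 after job6 ✓
(job8, job9): job8 after job9 ✓
Count: 13.

13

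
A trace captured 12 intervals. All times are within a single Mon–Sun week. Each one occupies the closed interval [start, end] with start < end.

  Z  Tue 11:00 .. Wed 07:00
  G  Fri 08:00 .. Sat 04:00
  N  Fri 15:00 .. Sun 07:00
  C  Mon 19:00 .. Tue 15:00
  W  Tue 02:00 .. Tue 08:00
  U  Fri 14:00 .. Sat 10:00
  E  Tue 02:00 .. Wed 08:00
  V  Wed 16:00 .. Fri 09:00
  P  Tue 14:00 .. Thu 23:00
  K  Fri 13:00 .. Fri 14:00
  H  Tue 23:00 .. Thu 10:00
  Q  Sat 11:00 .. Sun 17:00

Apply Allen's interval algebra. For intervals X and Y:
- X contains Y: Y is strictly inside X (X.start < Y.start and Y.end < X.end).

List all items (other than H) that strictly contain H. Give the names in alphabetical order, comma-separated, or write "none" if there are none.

Target H = [Tue 23:00, Thu 10:00].
C [Mon 19:00, Tue 15:00] → before → no.
E [Tue 02:00, Wed 08:00] → overlaps → no.
G [Fri 08:00, Sat 04:00] → after → no.
K [Fri 13:00, Fri 14:00] → after → no.
N [Fri 15:00, Sun 07:00] → after → no.
P [Tue 14:00, Thu 23:00] → contains → yes.
Q [Sat 11:00, Sun 17:00] → after → no.
U [Fri 14:00, Sat 10:00] → after → no.
V [Wed 16:00, Fri 09:00] → overlapped-by → no.
W [Tue 02:00, Tue 08:00] → before → no.
Z [Tue 11:00, Wed 07:00] → overlaps → no.
Result: P.

P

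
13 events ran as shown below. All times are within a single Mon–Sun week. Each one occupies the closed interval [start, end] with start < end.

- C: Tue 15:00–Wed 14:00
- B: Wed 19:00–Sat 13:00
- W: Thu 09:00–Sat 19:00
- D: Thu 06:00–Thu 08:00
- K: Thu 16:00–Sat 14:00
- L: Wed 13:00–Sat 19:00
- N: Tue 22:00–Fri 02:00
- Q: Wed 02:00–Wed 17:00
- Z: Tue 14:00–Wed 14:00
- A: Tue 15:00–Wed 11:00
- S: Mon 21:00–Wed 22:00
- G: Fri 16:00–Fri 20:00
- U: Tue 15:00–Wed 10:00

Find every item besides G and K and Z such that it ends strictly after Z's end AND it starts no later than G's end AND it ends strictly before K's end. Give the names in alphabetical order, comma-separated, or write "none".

B, D, N, Q, S

Conditions: its end is strictly after Z's end (X.end > Wed 14:00) AND its start is no later than G's end (X.start <= Fri 20:00) AND its end is strictly before K's end (X.end < Sat 14:00).
A: end Wed 11:00 > Wed 14:00? ✗; start Tue 15:00 <= Fri 20:00? ✓; end Wed 11:00 < Sat 14:00? ✓ → no.
B: end Sat 13:00 > Wed 14:00? ✓; start Wed 19:00 <= Fri 20:00? ✓; end Sat 13:00 < Sat 14:00? ✓ → yes.
C: end Wed 14:00 > Wed 14:00? ✗; start Tue 15:00 <= Fri 20:00? ✓; end Wed 14:00 < Sat 14:00? ✓ → no.
D: end Thu 08:00 > Wed 14:00? ✓; start Thu 06:00 <= Fri 20:00? ✓; end Thu 08:00 < Sat 14:00? ✓ → yes.
L: end Sat 19:00 > Wed 14:00? ✓; start Wed 13:00 <= Fri 20:00? ✓; end Sat 19:00 < Sat 14:00? ✗ → no.
N: end Fri 02:00 > Wed 14:00? ✓; start Tue 22:00 <= Fri 20:00? ✓; end Fri 02:00 < Sat 14:00? ✓ → yes.
Q: end Wed 17:00 > Wed 14:00? ✓; start Wed 02:00 <= Fri 20:00? ✓; end Wed 17:00 < Sat 14:00? ✓ → yes.
S: end Wed 22:00 > Wed 14:00? ✓; start Mon 21:00 <= Fri 20:00? ✓; end Wed 22:00 < Sat 14:00? ✓ → yes.
U: end Wed 10:00 > Wed 14:00? ✗; start Tue 15:00 <= Fri 20:00? ✓; end Wed 10:00 < Sat 14:00? ✓ → no.
W: end Sat 19:00 > Wed 14:00? ✓; start Thu 09:00 <= Fri 20:00? ✓; end Sat 19:00 < Sat 14:00? ✗ → no.
Result: B, D, N, Q, S.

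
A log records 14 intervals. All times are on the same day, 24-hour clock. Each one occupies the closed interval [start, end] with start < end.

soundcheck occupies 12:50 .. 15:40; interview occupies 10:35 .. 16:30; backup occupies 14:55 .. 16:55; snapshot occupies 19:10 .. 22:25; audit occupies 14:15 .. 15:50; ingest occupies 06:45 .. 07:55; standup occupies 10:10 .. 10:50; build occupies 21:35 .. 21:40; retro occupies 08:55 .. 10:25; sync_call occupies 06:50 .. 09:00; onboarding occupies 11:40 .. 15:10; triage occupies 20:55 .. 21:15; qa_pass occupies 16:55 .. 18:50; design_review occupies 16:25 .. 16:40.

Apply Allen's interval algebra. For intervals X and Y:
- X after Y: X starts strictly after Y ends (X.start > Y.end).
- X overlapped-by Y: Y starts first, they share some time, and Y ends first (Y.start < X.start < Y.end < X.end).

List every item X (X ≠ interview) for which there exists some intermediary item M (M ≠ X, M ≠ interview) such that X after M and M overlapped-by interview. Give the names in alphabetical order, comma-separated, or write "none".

build, qa_pass, snapshot, triage

Target interview = [10:35, 16:30].
Intermediaries M with M overlapped-by interview: backup, design_review.
Via backup — items with X after backup: build, snapshot, triage.
Via design_review — items with X after design_review: build, qa_pass, snapshot, triage.
Union: build, qa_pass, snapshot, triage.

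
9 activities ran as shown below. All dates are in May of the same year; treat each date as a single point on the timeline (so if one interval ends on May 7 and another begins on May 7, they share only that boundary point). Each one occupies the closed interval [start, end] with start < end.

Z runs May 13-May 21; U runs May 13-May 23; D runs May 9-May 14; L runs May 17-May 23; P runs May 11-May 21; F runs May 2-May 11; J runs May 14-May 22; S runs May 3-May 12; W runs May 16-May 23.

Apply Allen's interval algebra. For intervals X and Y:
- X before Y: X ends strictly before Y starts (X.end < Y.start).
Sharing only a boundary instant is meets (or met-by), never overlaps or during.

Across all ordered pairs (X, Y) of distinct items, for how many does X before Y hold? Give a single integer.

12

Checking all 72 ordered pairs for relation 'before'; matching pairs in alphabetical order:
(D, L): D before L ✓
(D, W): D before W ✓
(F, J): F before J ✓
(F, L): F before L ✓
(F, U): F before U ✓
(F, W): F before W ✓
(F, Z): F before Z ✓
(S, J): S before J ✓
(S, L): S before L ✓
(S, U): S before U ✓
(S, W): S before W ✓
(S, Z): S before Z ✓
Count: 12.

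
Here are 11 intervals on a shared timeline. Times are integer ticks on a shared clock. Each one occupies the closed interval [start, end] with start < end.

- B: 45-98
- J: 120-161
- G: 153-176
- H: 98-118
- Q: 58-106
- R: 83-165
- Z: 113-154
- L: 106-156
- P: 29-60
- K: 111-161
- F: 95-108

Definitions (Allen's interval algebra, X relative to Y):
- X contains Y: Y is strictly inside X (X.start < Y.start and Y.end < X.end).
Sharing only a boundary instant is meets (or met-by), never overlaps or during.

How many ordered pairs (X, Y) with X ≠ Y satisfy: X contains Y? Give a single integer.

8

Checking all 110 ordered pairs for relation 'contains'; matching pairs in alphabetical order:
(K, Z): K contains Z ✓
(L, Z): L contains Z ✓
(R, F): R contains F ✓
(R, H): R contains H ✓
(R, J): R contains J ✓
(R, K): R contains K ✓
(R, L): R contains L ✓
(R, Z): R contains Z ✓
Count: 8.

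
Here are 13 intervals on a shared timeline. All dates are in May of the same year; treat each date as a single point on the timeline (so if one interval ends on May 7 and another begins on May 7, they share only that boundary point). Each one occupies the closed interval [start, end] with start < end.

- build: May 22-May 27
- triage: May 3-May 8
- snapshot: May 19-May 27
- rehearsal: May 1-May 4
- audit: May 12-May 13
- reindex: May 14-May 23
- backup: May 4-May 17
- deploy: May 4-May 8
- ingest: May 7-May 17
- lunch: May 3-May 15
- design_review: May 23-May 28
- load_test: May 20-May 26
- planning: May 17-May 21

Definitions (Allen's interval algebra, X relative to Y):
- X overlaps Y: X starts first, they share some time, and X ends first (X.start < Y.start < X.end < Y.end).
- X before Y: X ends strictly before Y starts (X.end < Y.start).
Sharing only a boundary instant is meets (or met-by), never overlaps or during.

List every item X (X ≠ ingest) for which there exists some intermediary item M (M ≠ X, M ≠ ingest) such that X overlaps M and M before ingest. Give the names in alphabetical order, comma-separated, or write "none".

none

Target ingest = [May 7, May 17].
Intermediaries M with M before ingest: rehearsal.
Via rehearsal — items with X overlaps rehearsal: none.
Union: none.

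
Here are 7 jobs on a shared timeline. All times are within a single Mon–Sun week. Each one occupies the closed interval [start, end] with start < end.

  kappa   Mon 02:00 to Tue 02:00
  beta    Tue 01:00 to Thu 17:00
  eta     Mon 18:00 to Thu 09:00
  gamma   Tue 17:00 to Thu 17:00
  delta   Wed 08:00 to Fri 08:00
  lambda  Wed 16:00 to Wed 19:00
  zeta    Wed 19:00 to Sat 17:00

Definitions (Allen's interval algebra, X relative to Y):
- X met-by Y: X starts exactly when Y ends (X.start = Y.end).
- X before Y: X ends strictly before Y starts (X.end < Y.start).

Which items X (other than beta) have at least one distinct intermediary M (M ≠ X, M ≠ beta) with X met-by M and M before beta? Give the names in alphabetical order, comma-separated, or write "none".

Target beta = [Tue 01:00, Thu 17:00].
Intermediaries M with M before beta: none.
Union: none.

none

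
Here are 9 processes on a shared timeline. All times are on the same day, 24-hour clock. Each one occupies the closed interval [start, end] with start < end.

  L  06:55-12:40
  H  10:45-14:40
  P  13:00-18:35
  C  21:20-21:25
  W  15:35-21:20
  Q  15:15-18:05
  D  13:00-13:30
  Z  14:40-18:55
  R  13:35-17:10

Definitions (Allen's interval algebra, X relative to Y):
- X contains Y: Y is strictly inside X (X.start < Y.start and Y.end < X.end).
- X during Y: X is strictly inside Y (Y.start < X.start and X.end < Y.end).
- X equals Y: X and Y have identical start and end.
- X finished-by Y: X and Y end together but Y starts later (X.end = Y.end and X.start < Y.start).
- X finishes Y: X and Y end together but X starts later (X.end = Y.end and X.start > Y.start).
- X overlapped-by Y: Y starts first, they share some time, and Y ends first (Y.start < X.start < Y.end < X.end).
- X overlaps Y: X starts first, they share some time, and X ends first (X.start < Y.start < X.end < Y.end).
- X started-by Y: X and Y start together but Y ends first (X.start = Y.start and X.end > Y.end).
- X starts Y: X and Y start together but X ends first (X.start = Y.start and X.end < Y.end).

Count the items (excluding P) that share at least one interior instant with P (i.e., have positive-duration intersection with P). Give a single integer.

6

Target P = [13:00, 18:35].
C [21:20, 21:25] → after → no.
D [13:00, 13:30] → starts → counts.
H [10:45, 14:40] → overlaps → counts.
L [06:55, 12:40] → before → no.
Q [15:15, 18:05] → during → counts.
R [13:35, 17:10] → during → counts.
W [15:35, 21:20] → overlapped-by → counts.
Z [14:40, 18:55] → overlapped-by → counts.
Total: 6.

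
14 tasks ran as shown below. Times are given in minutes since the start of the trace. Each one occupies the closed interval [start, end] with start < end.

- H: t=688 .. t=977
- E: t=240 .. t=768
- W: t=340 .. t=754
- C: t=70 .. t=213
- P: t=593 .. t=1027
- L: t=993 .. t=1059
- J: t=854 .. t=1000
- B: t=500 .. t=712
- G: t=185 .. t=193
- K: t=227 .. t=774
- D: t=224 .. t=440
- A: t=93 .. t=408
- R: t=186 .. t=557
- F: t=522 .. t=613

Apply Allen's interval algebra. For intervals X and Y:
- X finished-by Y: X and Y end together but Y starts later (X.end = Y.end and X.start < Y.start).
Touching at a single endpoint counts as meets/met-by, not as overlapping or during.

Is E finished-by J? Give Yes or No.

No

E = [t=240, t=768], J = [t=854, t=1000].
Actual relation of E to J: before.
Asked whether 'finished-by' holds → No.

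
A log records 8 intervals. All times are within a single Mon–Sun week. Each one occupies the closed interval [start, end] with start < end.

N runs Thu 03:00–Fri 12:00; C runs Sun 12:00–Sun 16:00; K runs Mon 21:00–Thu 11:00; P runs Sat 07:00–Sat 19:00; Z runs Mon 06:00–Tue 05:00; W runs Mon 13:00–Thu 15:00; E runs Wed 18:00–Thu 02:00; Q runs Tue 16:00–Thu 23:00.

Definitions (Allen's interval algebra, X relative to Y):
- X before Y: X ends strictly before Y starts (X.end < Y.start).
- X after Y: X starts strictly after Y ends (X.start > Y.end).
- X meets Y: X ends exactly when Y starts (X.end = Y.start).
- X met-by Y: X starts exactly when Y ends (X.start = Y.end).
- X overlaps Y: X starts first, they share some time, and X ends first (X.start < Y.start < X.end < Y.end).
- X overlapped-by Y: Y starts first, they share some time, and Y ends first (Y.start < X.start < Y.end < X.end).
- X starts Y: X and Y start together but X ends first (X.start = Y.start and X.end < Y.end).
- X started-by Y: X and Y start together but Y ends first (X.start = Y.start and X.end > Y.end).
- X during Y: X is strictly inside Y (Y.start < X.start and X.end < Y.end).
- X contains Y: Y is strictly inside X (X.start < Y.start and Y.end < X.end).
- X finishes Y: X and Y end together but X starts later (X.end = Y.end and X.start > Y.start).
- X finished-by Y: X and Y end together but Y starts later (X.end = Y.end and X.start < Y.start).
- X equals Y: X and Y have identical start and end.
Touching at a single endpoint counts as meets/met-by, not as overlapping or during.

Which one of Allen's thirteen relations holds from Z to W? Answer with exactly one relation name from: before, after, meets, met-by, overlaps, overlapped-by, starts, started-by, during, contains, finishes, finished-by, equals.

overlaps

Z = [Mon 06:00, Tue 05:00]; W = [Mon 13:00, Thu 15:00].
Compare endpoints: Z.start < W.start, Z.start < W.end, Z.end > W.start, Z.end < W.end.
That pattern is 'overlaps'.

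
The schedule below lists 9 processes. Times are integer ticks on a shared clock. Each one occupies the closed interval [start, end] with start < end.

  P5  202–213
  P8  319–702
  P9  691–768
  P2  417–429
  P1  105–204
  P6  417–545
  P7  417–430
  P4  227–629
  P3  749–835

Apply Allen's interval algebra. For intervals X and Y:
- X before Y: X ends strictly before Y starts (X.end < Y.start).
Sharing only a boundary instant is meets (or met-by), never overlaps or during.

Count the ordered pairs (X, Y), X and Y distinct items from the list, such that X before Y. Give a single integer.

23

Checking all 72 ordered pairs for relation 'before'; matching pairs in alphabetical order:
(P1, P2): P1 before P2 ✓
(P1, P3): P1 before P3 ✓
(P1, P4): P1 before P4 ✓
(P1, P6): P1 before P6 ✓
(P1, P7): P1 before P7 ✓
(P1, P8): P1 before P8 ✓
(P1, P9): P1 before P9 ✓
(P2, P3): P2 before P3 ✓
(P2, P9): P2 before P9 ✓
(P4, P3): P4 before P3 ✓
(P4, P9): P4 before P9 ✓
(P5, P2): P5 before P2 ✓
(P5, P3): P5 before P3 ✓
(P5, P4): P5 before P4 ✓
(P5, P6): P5 before P6 ✓
(P5, P7): P5 before P7 ✓
(P5, P8): P5 before P8 ✓
(P5, P9): P5 before P9 ✓
(P6, P3): P6 before P3 ✓
(P6, P9): P6 before P9 ✓
(P7, P3): P7 before P3 ✓
(P7, P9): P7 before P9 ✓
(P8, P3): P8 before P3 ✓
Count: 23.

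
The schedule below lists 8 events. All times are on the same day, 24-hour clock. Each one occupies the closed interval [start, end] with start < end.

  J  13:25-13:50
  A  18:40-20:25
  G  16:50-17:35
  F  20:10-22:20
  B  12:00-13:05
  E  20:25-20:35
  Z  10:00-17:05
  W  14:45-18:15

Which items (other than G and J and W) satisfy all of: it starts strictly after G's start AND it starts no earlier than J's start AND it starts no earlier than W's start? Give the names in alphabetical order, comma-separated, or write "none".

A, E, F

Conditions: its start is strictly after G's start (X.start > 16:50) AND its start is no earlier than J's start (X.start >= 13:25) AND its start is no earlier than W's start (X.start >= 14:45).
A: start 18:40 > 16:50? ✓; start 18:40 >= 13:25? ✓; start 18:40 >= 14:45? ✓ → yes.
B: start 12:00 > 16:50? ✗; start 12:00 >= 13:25? ✗; start 12:00 >= 14:45? ✗ → no.
E: start 20:25 > 16:50? ✓; start 20:25 >= 13:25? ✓; start 20:25 >= 14:45? ✓ → yes.
F: start 20:10 > 16:50? ✓; start 20:10 >= 13:25? ✓; start 20:10 >= 14:45? ✓ → yes.
Z: start 10:00 > 16:50? ✗; start 10:00 >= 13:25? ✗; start 10:00 >= 14:45? ✗ → no.
Result: A, E, F.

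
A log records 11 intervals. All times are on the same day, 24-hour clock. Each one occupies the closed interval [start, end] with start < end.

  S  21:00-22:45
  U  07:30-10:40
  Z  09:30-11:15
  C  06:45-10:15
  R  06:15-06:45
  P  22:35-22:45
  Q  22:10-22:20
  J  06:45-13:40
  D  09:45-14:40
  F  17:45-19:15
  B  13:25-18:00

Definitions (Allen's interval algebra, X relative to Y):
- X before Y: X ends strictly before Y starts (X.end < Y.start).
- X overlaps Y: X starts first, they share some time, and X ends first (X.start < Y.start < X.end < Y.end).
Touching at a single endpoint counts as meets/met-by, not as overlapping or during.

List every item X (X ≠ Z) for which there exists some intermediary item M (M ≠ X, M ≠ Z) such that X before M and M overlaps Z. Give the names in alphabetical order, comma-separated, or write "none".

R

Target Z = [09:30, 11:15].
Intermediaries M with M overlaps Z: C, U.
Via C — items with X before C: none.
Via U — items with X before U: R.
Union: R.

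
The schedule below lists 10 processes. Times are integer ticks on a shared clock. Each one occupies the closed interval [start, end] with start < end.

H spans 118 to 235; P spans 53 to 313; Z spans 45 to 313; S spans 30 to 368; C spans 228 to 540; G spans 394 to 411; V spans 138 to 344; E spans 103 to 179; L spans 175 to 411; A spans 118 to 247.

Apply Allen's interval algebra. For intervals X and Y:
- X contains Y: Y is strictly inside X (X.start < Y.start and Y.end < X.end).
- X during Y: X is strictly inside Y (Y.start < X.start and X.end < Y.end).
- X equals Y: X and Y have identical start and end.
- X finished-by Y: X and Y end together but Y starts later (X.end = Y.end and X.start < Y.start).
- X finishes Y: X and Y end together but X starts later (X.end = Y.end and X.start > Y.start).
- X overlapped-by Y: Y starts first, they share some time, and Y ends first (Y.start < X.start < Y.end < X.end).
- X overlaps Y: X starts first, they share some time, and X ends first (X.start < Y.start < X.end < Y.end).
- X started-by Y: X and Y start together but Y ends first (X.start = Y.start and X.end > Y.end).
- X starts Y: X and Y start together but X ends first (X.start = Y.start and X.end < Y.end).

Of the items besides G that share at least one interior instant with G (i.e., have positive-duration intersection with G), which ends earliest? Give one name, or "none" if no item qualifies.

L

Target G = [394, 411].
A [118, 247] → before → excluded.
C [228, 540] → contains → candidate.
E [103, 179] → before → excluded.
H [118, 235] → before → excluded.
L [175, 411] → finished-by → candidate.
P [53, 313] → before → excluded.
S [30, 368] → before → excluded.
V [138, 344] → before → excluded.
Z [45, 313] → before → excluded.
Among candidates, earliest end is 411 → L.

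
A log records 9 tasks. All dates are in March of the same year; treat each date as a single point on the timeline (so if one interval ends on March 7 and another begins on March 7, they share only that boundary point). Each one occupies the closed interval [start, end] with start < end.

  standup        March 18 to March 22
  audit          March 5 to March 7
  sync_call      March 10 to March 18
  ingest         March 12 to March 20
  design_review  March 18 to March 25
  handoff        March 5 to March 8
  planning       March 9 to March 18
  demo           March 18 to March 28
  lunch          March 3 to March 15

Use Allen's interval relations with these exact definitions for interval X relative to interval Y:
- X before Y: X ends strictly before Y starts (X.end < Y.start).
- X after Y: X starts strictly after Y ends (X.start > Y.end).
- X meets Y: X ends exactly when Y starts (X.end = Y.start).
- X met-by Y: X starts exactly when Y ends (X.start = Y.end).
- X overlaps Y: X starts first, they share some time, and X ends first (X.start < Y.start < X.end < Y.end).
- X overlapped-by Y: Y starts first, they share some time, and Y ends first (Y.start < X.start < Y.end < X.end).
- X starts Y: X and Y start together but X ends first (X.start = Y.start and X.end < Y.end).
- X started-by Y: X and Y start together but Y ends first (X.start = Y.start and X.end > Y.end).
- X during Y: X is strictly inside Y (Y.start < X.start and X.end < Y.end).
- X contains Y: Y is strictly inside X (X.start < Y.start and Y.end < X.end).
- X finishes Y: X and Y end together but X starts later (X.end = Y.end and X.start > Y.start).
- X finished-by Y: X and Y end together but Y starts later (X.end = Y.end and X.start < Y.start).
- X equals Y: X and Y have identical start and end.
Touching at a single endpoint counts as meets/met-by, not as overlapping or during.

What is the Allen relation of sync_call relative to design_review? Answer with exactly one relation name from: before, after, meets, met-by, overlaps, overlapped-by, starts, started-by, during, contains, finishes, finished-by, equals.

meets

sync_call = [March 10, March 18]; design_review = [March 18, March 25].
Compare endpoints: sync_call.start < design_review.start, sync_call.start < design_review.end, sync_call.end = design_review.start, sync_call.end < design_review.end.
That pattern is 'meets'.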